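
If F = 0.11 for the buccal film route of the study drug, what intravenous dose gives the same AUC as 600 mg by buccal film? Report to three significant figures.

Systemic exposure from an extravascular dose = F × D_ev, so the equivalent IV dose is F × D_ev.
D_iv = F × D_ev = 0.11 × 600 = 66 mg

D_iv = 66.0 mg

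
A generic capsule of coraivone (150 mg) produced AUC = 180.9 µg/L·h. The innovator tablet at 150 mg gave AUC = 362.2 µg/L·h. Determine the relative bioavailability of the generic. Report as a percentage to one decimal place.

F_rel = 49.9%

F_rel = (AUC_test/D_test) / (AUC_ref/D_ref)
      = (180.9/150) / (362.2/150)
      = 1.206 / 2.41467 = 0.4994 = 49.94%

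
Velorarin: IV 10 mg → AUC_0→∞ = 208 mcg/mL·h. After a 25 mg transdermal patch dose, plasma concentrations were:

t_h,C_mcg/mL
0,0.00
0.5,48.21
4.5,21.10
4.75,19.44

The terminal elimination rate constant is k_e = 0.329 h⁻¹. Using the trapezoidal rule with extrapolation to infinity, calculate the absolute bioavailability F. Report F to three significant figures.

F = 0.413

Trapezoidal AUC_0→4.75 (transdermal patch):
  [0→0.5]: (0.00+48.21)/2 × 0.5 = 12.0525
  [0.5→4.5]: (48.21+21.10)/2 × 4 = 138.62
  [4.5→4.75]: (21.10+19.44)/2 × 0.25 = 5.0675
  Sum = 155.74 mcg/mL·h
Tail: C_last/k_e = 19.44/0.329 = 59.088
AUC_0→∞ (transdermal patch) = 155.74 + 59.088 = 214.828 mcg/mL·h
F = (AUC_ev/D_ev)/(AUC_iv/D_iv) = (214.828/25)/(208/10) = 8.59312/20.8 = 0.4131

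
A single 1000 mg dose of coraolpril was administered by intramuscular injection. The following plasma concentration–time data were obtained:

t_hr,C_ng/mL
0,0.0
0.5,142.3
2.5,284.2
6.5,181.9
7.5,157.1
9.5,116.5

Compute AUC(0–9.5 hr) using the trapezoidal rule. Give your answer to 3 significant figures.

Trapezoidal AUC_0→9.5:
  [0→0.5]: (0.0+142.3)/2 × 0.5 = 35.575
  [0.5→2.5]: (142.3+284.2)/2 × 2 = 426.5
  [2.5→6.5]: (284.2+181.9)/2 × 4 = 932.2
  [6.5→7.5]: (181.9+157.1)/2 × 1 = 169.5
  [7.5→9.5]: (157.1+116.5)/2 × 2 = 273.6
  Sum = 1837.375 ng/mL·hr

AUC = 1840 ng/mL·hr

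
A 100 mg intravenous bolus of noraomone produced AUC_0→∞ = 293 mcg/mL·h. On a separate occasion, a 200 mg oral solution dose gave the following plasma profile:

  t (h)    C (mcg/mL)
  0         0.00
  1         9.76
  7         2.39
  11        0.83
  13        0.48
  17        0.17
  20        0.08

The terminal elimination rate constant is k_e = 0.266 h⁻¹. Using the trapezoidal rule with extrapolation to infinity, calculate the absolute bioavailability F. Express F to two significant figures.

Trapezoidal AUC_0→20 (oral solution):
  [0→1]: (0.00+9.76)/2 × 1 = 4.88
  [1→7]: (9.76+2.39)/2 × 6 = 36.45
  [7→11]: (2.39+0.83)/2 × 4 = 6.44
  [11→13]: (0.83+0.48)/2 × 2 = 1.31
  [13→17]: (0.48+0.17)/2 × 4 = 1.3
  [17→20]: (0.17+0.08)/2 × 3 = 0.375
  Sum = 50.755 mcg/mL·h
Tail: C_last/k_e = 0.08/0.266 = 0.301
AUC_0→∞ (oral solution) = 50.755 + 0.301 = 51.056 mcg/mL·h
F = (AUC_ev/D_ev)/(AUC_iv/D_iv) = (51.056/200)/(293/100) = 0.25528/2.93 = 0.0871

F = 0.087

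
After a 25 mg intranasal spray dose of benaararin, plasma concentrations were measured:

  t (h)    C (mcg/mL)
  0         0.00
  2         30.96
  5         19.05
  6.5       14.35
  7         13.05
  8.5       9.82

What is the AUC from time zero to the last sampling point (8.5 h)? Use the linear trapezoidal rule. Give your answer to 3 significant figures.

Trapezoidal AUC_0→8.5:
  [0→2]: (0.00+30.96)/2 × 2 = 30.96
  [2→5]: (30.96+19.05)/2 × 3 = 75.015
  [5→6.5]: (19.05+14.35)/2 × 1.5 = 25.05
  [6.5→7]: (14.35+13.05)/2 × 0.5 = 6.85
  [7→8.5]: (13.05+9.82)/2 × 1.5 = 17.1525
  Sum = 155.0275 mcg/mL·h

AUC = 155 mcg/mL·h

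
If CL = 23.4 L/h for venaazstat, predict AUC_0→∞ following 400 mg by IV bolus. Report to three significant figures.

AUC_0→∞ = Dose_iv / CL
        = 400 / 23.4 = 17.094 mg/L·h

AUC = 17.1 mg/L·h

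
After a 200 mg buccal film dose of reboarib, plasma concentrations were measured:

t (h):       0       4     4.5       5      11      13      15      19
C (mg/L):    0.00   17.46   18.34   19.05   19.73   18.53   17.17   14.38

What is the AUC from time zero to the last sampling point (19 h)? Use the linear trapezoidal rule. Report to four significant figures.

AUC = 306.6 mg/L·h

Trapezoidal AUC_0→19:
  [0→4]: (0.00+17.46)/2 × 4 = 34.92
  [4→4.5]: (17.46+18.34)/2 × 0.5 = 8.95
  [4.5→5]: (18.34+19.05)/2 × 0.5 = 9.3475
  [5→11]: (19.05+19.73)/2 × 6 = 116.34
  [11→13]: (19.73+18.53)/2 × 2 = 38.26
  [13→15]: (18.53+17.17)/2 × 2 = 35.7
  [15→19]: (17.17+14.38)/2 × 4 = 63.1
  Sum = 306.6175 mg/L·h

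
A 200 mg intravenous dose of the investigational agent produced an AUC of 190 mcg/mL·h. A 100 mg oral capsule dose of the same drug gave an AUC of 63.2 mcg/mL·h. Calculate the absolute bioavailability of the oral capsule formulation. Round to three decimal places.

F = 0.665

F = (AUC_ev / D_ev) / (AUC_iv / D_iv)
  = (63.2/100) / (190/200)
  = 0.632 / 0.95 = 0.6653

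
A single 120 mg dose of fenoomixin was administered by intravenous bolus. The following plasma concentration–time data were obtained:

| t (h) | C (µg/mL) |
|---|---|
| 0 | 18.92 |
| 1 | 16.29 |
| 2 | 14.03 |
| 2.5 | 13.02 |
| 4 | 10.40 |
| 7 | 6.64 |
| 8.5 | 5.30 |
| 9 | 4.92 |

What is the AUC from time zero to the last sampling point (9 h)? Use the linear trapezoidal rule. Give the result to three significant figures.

AUC = 94.2 µg/mL·h

Trapezoidal AUC_0→9:
  [0→1]: (18.92+16.29)/2 × 1 = 17.605
  [1→2]: (16.29+14.03)/2 × 1 = 15.16
  [2→2.5]: (14.03+13.02)/2 × 0.5 = 6.7625
  [2.5→4]: (13.02+10.40)/2 × 1.5 = 17.565
  [4→7]: (10.40+6.64)/2 × 3 = 25.56
  [7→8.5]: (6.64+5.30)/2 × 1.5 = 8.955
  [8.5→9]: (5.30+4.92)/2 × 0.5 = 2.555
  Sum = 94.1625 µg/mL·h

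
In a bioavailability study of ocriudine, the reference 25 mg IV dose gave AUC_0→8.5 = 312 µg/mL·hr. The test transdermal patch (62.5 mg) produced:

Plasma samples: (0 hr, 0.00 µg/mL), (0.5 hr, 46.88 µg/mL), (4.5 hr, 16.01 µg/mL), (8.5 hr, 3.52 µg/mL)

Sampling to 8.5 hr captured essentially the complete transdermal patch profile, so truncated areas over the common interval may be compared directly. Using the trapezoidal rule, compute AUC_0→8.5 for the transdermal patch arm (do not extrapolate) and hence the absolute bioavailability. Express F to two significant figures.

F = 0.23

Trapezoidal AUC_0→8.5 (transdermal patch):
  [0→0.5]: (0.00+46.88)/2 × 0.5 = 11.72
  [0.5→4.5]: (46.88+16.01)/2 × 4 = 125.78
  [4.5→8.5]: (16.01+3.52)/2 × 4 = 39.06
  Sum = 176.56 µg/mL·hr
F = (AUC_ev/D_ev)/(AUC_iv/D_iv) = (176.56/62.5)/(312/25) = 2.82496/12.48 = 0.2264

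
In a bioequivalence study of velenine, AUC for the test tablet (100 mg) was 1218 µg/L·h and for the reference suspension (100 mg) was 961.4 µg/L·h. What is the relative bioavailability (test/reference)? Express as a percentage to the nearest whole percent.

F_rel = 127%

F_rel = (AUC_test/D_test) / (AUC_ref/D_ref)
      = (1218/100) / (961.4/100)
      = 12.18 / 9.614 = 1.2669 = 126.69%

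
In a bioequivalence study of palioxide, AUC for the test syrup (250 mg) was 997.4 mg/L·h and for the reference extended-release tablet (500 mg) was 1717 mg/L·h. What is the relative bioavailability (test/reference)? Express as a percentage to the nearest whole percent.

F_rel = 116%

F_rel = (AUC_test/D_test) / (AUC_ref/D_ref)
      = (997.4/250) / (1717/500)
      = 3.9896 / 3.434 = 1.1618 = 116.18%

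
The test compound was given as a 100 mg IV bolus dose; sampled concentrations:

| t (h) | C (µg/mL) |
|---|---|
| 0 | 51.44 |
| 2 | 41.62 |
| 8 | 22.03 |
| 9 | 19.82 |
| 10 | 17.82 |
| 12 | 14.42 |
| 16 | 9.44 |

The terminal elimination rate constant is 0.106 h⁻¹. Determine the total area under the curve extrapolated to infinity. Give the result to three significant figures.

Trapezoidal AUC_0→16:
  [0→2]: (51.44+41.62)/2 × 2 = 93.06
  [2→8]: (41.62+22.03)/2 × 6 = 190.95
  [8→9]: (22.03+19.82)/2 × 1 = 20.925
  [9→10]: (19.82+17.82)/2 × 1 = 18.82
  [10→12]: (17.82+14.42)/2 × 2 = 32.24
  [12→16]: (14.42+9.44)/2 × 4 = 47.72
  Sum = 403.715 µg/mL·h
Extrapolated tail: C_last / k_e = 9.44 / 0.106 = 89.057
AUC_0→∞ = 403.715 + 89.057 = 492.772 µg/mL·h

AUC = 493 µg/mL·h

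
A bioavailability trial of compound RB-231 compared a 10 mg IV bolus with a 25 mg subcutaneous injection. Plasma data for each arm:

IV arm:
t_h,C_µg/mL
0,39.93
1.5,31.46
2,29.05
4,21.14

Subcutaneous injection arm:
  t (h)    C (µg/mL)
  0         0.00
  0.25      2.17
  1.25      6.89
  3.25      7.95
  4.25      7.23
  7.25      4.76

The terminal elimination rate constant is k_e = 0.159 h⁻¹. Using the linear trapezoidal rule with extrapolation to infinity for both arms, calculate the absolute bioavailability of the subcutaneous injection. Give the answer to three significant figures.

Trapezoidal AUC_0→4 (IV):
  [0→1.5]: (39.93+31.46)/2 × 1.5 = 53.5425
  [1.5→2]: (31.46+29.05)/2 × 0.5 = 15.1275
  [2→4]: (29.05+21.14)/2 × 2 = 50.19
  Sum = 118.86 µg/mL·h
IV tail: 21.14/0.159 = 132.956; AUC_iv,0→∞ = 118.86 + 132.956 = 251.816 µg/mL·h
Trapezoidal AUC_0→7.25 (subcutaneous injection):
  [0→0.25]: (0.00+2.17)/2 × 0.25 = 0.27125
  [0.25→1.25]: (2.17+6.89)/2 × 1 = 4.53
  [1.25→3.25]: (6.89+7.95)/2 × 2 = 14.84
  [3.25→4.25]: (7.95+7.23)/2 × 1 = 7.59
  [4.25→7.25]: (7.23+4.76)/2 × 3 = 17.985
  Sum = 45.21625 µg/mL·h
subcutaneous injection tail: 4.76/0.159 = 29.937; AUC_ev,0→∞ = 45.21625 + 29.937 = 75.15325 µg/mL·h
F = (AUC_ev/D_ev)/(AUC_iv/D_iv) = (75.15325/25)/(251.816/10) = 3.00613/25.1816 = 0.1194

F = 0.119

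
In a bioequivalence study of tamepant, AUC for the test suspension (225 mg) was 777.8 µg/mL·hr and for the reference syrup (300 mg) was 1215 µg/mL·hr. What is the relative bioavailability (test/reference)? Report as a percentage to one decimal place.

F_rel = (AUC_test/D_test) / (AUC_ref/D_ref)
      = (777.8/225) / (1215/300)
      = 3.45689 / 4.05 = 0.8536 = 85.36%

F_rel = 85.4%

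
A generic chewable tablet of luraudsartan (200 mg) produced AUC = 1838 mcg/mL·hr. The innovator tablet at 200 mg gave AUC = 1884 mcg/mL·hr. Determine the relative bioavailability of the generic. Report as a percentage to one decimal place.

F_rel = (AUC_test/D_test) / (AUC_ref/D_ref)
      = (1838/200) / (1884/200)
      = 9.19 / 9.42 = 0.9756 = 97.56%

F_rel = 97.6%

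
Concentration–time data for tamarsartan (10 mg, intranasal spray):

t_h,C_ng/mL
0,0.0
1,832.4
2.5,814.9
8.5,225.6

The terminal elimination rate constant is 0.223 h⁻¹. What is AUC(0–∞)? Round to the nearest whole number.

AUC = 5785 ng/mL·h

Trapezoidal AUC_0→8.5:
  [0→1]: (0.0+832.4)/2 × 1 = 416.2
  [1→2.5]: (832.4+814.9)/2 × 1.5 = 1235.475
  [2.5→8.5]: (814.9+225.6)/2 × 6 = 3121.5
  Sum = 4773.175 ng/mL·h
Extrapolated tail: C_last / k_e = 225.6 / 0.223 = 1011.659
AUC_0→∞ = 4773.175 + 1011.659 = 5784.834 ng/mL·h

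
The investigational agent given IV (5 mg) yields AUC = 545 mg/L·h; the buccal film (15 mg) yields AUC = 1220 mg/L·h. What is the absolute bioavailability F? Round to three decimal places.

F = (AUC_ev / D_ev) / (AUC_iv / D_iv)
  = (1220/15) / (545/5)
  = 81.3333 / 109 = 0.7462

F = 0.746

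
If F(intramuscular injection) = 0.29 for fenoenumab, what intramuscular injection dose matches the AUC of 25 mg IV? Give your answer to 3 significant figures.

D_intramuscular = 86.2 mg

For equal systemic exposure: F × D_ev = D_iv
D_ev = D_iv / F = 25 / 0.29 = 86.2069 mg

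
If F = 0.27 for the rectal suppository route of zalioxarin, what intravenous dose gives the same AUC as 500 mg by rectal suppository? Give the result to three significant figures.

Systemic exposure from an extravascular dose = F × D_ev, so the equivalent IV dose is F × D_ev.
D_iv = F × D_ev = 0.27 × 500 = 135 mg

D_iv = 135 mg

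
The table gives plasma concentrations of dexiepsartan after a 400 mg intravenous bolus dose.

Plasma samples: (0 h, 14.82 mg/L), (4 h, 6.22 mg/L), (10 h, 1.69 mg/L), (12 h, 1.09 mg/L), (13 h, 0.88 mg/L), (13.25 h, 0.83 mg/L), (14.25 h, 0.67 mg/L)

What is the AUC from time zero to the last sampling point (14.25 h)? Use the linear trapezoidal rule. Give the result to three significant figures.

Trapezoidal AUC_0→14.25:
  [0→4]: (14.82+6.22)/2 × 4 = 42.08
  [4→10]: (6.22+1.69)/2 × 6 = 23.73
  [10→12]: (1.69+1.09)/2 × 2 = 2.78
  [12→13]: (1.09+0.88)/2 × 1 = 0.985
  [13→13.25]: (0.88+0.83)/2 × 0.25 = 0.21375
  [13.25→14.25]: (0.83+0.67)/2 × 1 = 0.75
  Sum = 70.53875 mg/L·h

AUC = 70.5 mg/L·h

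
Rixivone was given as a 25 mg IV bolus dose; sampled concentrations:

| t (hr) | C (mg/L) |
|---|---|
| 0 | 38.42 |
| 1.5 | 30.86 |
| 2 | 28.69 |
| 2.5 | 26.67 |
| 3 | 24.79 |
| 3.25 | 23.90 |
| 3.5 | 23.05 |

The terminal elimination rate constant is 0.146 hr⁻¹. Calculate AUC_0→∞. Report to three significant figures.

Trapezoidal AUC_0→3.5:
  [0→1.5]: (38.42+30.86)/2 × 1.5 = 51.96
  [1.5→2]: (30.86+28.69)/2 × 0.5 = 14.8875
  [2→2.5]: (28.69+26.67)/2 × 0.5 = 13.84
  [2.5→3]: (26.67+24.79)/2 × 0.5 = 12.865
  [3→3.25]: (24.79+23.90)/2 × 0.25 = 6.08625
  [3.25→3.5]: (23.90+23.05)/2 × 0.25 = 5.86875
  Sum = 105.5075 mg/L·hr
Extrapolated tail: C_last / k_e = 23.05 / 0.146 = 157.877
AUC_0→∞ = 105.5075 + 157.877 = 263.3845 mg/L·hr

AUC = 263 mg/L·hr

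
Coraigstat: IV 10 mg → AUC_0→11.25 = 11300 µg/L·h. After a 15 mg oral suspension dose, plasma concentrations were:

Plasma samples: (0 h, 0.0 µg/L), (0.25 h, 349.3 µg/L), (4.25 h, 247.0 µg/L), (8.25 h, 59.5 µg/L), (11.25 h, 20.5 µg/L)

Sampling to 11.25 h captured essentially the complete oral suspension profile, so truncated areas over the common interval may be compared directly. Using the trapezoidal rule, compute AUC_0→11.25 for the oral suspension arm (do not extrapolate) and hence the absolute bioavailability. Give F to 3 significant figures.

F = 0.116

Trapezoidal AUC_0→11.25 (oral suspension):
  [0→0.25]: (0.0+349.3)/2 × 0.25 = 43.6625
  [0.25→4.25]: (349.3+247.0)/2 × 4 = 1192.6
  [4.25→8.25]: (247.0+59.5)/2 × 4 = 613.0
  [8.25→11.25]: (59.5+20.5)/2 × 3 = 120.0
  Sum = 1969.2625 µg/L·h
F = (AUC_ev/D_ev)/(AUC_iv/D_iv) = (1969.2625/15)/(11300/10) = 131.284/1130 = 0.1162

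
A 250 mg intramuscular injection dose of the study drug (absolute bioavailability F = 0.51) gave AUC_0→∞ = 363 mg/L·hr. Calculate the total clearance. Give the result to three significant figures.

CL = 0.351 L/hr

CL = F × Dose / AUC_0→∞
   = 0.51 × 250 / 363 = 0.35124 L/hr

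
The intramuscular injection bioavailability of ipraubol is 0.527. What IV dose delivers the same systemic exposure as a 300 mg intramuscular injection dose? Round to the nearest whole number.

D_iv = 158 mg

Systemic exposure from an extravascular dose = F × D_ev, so the equivalent IV dose is F × D_ev.
D_iv = F × D_ev = 0.527 × 300 = 158.1 mg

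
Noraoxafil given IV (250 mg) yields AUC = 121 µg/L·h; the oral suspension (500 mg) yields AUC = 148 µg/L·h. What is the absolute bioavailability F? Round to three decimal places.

F = (AUC_ev / D_ev) / (AUC_iv / D_iv)
  = (148/500) / (121/250)
  = 0.296 / 0.484 = 0.6116

F = 0.612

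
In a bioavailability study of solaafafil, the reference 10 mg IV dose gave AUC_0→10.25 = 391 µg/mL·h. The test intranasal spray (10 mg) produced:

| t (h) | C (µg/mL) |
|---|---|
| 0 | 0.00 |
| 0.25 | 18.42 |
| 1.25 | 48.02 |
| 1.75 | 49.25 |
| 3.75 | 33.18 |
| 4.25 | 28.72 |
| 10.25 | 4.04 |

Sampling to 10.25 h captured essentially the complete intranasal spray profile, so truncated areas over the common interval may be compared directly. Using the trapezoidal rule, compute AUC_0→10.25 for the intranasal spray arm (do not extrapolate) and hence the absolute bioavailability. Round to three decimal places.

F = 0.655

Trapezoidal AUC_0→10.25 (intranasal spray):
  [0→0.25]: (0.00+18.42)/2 × 0.25 = 2.3025
  [0.25→1.25]: (18.42+48.02)/2 × 1 = 33.22
  [1.25→1.75]: (48.02+49.25)/2 × 0.5 = 24.3175
  [1.75→3.75]: (49.25+33.18)/2 × 2 = 82.43
  [3.75→4.25]: (33.18+28.72)/2 × 0.5 = 15.475
  [4.25→10.25]: (28.72+4.04)/2 × 6 = 98.28
  Sum = 256.025 µg/mL·h
F = (AUC_ev/D_ev)/(AUC_iv/D_iv) = (256.025/10)/(391/10) = 25.6025/39.1 = 0.6548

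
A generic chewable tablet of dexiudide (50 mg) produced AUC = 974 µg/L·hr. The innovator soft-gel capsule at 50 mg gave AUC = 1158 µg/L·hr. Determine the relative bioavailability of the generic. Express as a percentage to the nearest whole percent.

F_rel = (AUC_test/D_test) / (AUC_ref/D_ref)
      = (974/50) / (1158/50)
      = 19.48 / 23.16 = 0.8411 = 84.11%

F_rel = 84%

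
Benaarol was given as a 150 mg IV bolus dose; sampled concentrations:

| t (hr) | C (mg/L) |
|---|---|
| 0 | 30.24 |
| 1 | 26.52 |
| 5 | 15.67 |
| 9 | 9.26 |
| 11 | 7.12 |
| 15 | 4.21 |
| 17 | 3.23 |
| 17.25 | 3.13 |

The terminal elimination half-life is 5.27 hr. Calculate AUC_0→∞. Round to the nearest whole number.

Trapezoidal AUC_0→17.25:
  [0→1]: (30.24+26.52)/2 × 1 = 28.38
  [1→5]: (26.52+15.67)/2 × 4 = 84.38
  [5→9]: (15.67+9.26)/2 × 4 = 49.86
  [9→11]: (9.26+7.12)/2 × 2 = 16.38
  [11→15]: (7.12+4.21)/2 × 4 = 22.66
  [15→17]: (4.21+3.23)/2 × 2 = 7.44
  [17→17.25]: (3.23+3.13)/2 × 0.25 = 0.795
  Sum = 209.895 mg/L·hr
k_e = ln2 / t½ = 0.693147 / 5.27 = 0.1315 hr^-1
Extrapolated tail: C_last / k_e = 3.13 / 0.1315 = 23.802
AUC_0→∞ = 209.895 + 23.802 = 233.697 mg/L·hr

AUC = 234 mg/L·hr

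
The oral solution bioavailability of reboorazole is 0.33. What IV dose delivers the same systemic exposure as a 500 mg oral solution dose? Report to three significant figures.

Systemic exposure from an extravascular dose = F × D_ev, so the equivalent IV dose is F × D_ev.
D_iv = F × D_ev = 0.33 × 500 = 165 mg

D_iv = 165 mg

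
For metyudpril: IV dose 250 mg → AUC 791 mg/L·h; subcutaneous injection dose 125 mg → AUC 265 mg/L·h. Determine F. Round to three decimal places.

F = (AUC_ev / D_ev) / (AUC_iv / D_iv)
  = (265/125) / (791/250)
  = 2.12 / 3.164 = 0.6700

F = 0.670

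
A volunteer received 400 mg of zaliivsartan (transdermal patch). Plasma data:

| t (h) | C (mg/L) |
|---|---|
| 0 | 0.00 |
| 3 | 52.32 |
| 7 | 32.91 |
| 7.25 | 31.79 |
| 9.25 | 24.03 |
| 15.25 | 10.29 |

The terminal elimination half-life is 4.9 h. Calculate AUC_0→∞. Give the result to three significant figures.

Trapezoidal AUC_0→15.25:
  [0→3]: (0.00+52.32)/2 × 3 = 78.48
  [3→7]: (52.32+32.91)/2 × 4 = 170.46
  [7→7.25]: (32.91+31.79)/2 × 0.25 = 8.0875
  [7.25→9.25]: (31.79+24.03)/2 × 2 = 55.82
  [9.25→15.25]: (24.03+10.29)/2 × 6 = 102.96
  Sum = 415.8075 mg/L·h
k_e = ln2 / t½ = 0.693147 / 4.9 = 0.1415 h^-1
Extrapolated tail: C_last / k_e = 10.29 / 0.1415 = 72.721
AUC_0→∞ = 415.8075 + 72.721 = 488.5285 mg/L·h

AUC = 489 mg/L·h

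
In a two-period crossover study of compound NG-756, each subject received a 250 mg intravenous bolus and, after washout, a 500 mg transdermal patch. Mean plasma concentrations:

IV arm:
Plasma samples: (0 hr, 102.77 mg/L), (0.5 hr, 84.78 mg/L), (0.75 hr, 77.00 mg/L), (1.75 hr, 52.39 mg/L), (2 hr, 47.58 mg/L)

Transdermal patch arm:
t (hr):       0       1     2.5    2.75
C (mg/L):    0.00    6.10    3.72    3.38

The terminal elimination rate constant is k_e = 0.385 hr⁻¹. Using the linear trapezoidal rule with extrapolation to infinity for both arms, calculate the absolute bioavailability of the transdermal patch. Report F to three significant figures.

F = 0.0375

Trapezoidal AUC_0→2 (IV):
  [0→0.5]: (102.77+84.78)/2 × 0.5 = 46.8875
  [0.5→0.75]: (84.78+77.00)/2 × 0.25 = 20.2225
  [0.75→1.75]: (77.00+52.39)/2 × 1 = 64.695
  [1.75→2]: (52.39+47.58)/2 × 0.25 = 12.49625
  Sum = 144.30125 mg/L·hr
IV tail: 47.58/0.385 = 123.584; AUC_iv,0→∞ = 144.30125 + 123.584 = 267.88525 mg/L·hr
Trapezoidal AUC_0→2.75 (transdermal patch):
  [0→1]: (0.00+6.10)/2 × 1 = 3.05
  [1→2.5]: (6.10+3.72)/2 × 1.5 = 7.365
  [2.5→2.75]: (3.72+3.38)/2 × 0.25 = 0.8875
  Sum = 11.3025 mg/L·hr
transdermal patch tail: 3.38/0.385 = 8.779; AUC_ev,0→∞ = 11.3025 + 8.779 = 20.0815 mg/L·hr
F = (AUC_ev/D_ev)/(AUC_iv/D_iv) = (20.0815/500)/(267.88525/250) = 0.040163/1.071541 = 0.0375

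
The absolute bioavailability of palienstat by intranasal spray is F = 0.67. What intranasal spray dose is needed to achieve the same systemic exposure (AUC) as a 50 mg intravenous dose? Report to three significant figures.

For equal systemic exposure: F × D_ev = D_iv
D_ev = D_iv / F = 50 / 0.67 = 74.6269 mg

D_intranasal = 74.6 mg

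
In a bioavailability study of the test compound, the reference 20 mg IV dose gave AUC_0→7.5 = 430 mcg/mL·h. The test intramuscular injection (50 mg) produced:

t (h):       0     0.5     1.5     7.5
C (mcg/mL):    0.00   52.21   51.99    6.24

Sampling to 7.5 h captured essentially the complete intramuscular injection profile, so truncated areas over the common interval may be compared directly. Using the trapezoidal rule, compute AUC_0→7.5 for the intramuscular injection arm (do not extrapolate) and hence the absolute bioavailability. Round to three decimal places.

Trapezoidal AUC_0→7.5 (intramuscular injection):
  [0→0.5]: (0.00+52.21)/2 × 0.5 = 13.0525
  [0.5→1.5]: (52.21+51.99)/2 × 1 = 52.1
  [1.5→7.5]: (51.99+6.24)/2 × 6 = 174.69
  Sum = 239.8425 mcg/mL·h
F = (AUC_ev/D_ev)/(AUC_iv/D_iv) = (239.8425/50)/(430/20) = 4.79685/21.5 = 0.2231

F = 0.223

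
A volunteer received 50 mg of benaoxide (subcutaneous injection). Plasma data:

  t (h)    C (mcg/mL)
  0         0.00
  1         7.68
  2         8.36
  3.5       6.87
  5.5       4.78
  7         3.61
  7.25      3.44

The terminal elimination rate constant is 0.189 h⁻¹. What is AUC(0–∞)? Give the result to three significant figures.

AUC = 60.3 mcg/mL·h

Trapezoidal AUC_0→7.25:
  [0→1]: (0.00+7.68)/2 × 1 = 3.84
  [1→2]: (7.68+8.36)/2 × 1 = 8.02
  [2→3.5]: (8.36+6.87)/2 × 1.5 = 11.4225
  [3.5→5.5]: (6.87+4.78)/2 × 2 = 11.65
  [5.5→7]: (4.78+3.61)/2 × 1.5 = 6.2925
  [7→7.25]: (3.61+3.44)/2 × 0.25 = 0.88125
  Sum = 42.10625 mcg/mL·h
Extrapolated tail: C_last / k_e = 3.44 / 0.189 = 18.201
AUC_0→∞ = 42.10625 + 18.201 = 60.30725 mcg/mL·h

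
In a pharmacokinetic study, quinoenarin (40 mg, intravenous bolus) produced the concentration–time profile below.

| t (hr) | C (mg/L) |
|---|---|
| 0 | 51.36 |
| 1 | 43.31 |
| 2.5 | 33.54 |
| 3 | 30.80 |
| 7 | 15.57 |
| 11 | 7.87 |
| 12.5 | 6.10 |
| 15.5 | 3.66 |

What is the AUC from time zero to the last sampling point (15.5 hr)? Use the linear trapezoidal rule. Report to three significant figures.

Trapezoidal AUC_0→15.5:
  [0→1]: (51.36+43.31)/2 × 1 = 47.335
  [1→2.5]: (43.31+33.54)/2 × 1.5 = 57.6375
  [2.5→3]: (33.54+30.80)/2 × 0.5 = 16.085
  [3→7]: (30.80+15.57)/2 × 4 = 92.74
  [7→11]: (15.57+7.87)/2 × 4 = 46.88
  [11→12.5]: (7.87+6.10)/2 × 1.5 = 10.4775
  [12.5→15.5]: (6.10+3.66)/2 × 3 = 14.64
  Sum = 285.795 mg/L·hr

AUC = 286 mg/L·hr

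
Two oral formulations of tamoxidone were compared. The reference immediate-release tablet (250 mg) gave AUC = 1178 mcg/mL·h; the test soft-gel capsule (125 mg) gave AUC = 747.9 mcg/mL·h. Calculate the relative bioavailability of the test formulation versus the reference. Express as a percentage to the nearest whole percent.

F_rel = (AUC_test/D_test) / (AUC_ref/D_ref)
      = (747.9/125) / (1178/250)
      = 5.9832 / 4.712 = 1.2698 = 126.98%

F_rel = 127%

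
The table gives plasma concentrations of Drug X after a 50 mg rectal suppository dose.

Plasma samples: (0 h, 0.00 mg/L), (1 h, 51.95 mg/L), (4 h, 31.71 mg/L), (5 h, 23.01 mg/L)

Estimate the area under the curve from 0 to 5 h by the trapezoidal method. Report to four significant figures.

Trapezoidal AUC_0→5:
  [0→1]: (0.00+51.95)/2 × 1 = 25.975
  [1→4]: (51.95+31.71)/2 × 3 = 125.49
  [4→5]: (31.71+23.01)/2 × 1 = 27.36
  Sum = 178.825 mg/L·h

AUC = 178.8 mg/L·h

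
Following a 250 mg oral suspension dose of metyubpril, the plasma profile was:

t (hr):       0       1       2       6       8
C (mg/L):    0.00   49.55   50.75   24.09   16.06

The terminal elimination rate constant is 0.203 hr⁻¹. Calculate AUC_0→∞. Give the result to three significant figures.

Trapezoidal AUC_0→8:
  [0→1]: (0.00+49.55)/2 × 1 = 24.775
  [1→2]: (49.55+50.75)/2 × 1 = 50.15
  [2→6]: (50.75+24.09)/2 × 4 = 149.68
  [6→8]: (24.09+16.06)/2 × 2 = 40.15
  Sum = 264.755 mg/L·hr
Extrapolated tail: C_last / k_e = 16.06 / 0.203 = 79.113
AUC_0→∞ = 264.755 + 79.113 = 343.868 mg/L·hr

AUC = 344 mg/L·hr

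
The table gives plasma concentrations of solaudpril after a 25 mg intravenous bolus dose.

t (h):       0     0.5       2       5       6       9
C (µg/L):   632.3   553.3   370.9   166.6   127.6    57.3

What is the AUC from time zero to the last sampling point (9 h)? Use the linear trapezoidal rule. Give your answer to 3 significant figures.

AUC = 2220 µg/L·h

Trapezoidal AUC_0→9:
  [0→0.5]: (632.3+553.3)/2 × 0.5 = 296.4
  [0.5→2]: (553.3+370.9)/2 × 1.5 = 693.15
  [2→5]: (370.9+166.6)/2 × 3 = 806.25
  [5→6]: (166.6+127.6)/2 × 1 = 147.1
  [6→9]: (127.6+57.3)/2 × 3 = 277.35
  Sum = 2220.25 µg/L·h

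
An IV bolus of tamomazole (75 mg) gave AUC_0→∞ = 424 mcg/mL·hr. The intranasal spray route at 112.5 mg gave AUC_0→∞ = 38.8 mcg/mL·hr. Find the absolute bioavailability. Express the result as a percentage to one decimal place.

F = (AUC_ev / D_ev) / (AUC_iv / D_iv)
  = (38.8/112.5) / (424/75)
  = 0.344889 / 5.65333 = 0.0610
  = 6.10%

F = 6.1%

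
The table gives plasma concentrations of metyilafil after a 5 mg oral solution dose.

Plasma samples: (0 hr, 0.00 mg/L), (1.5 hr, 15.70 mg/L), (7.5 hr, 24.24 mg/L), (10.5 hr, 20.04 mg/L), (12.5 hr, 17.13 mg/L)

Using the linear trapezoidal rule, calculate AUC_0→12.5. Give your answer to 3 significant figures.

AUC = 235 mg/L·hr

Trapezoidal AUC_0→12.5:
  [0→1.5]: (0.00+15.70)/2 × 1.5 = 11.775
  [1.5→7.5]: (15.70+24.24)/2 × 6 = 119.82
  [7.5→10.5]: (24.24+20.04)/2 × 3 = 66.42
  [10.5→12.5]: (20.04+17.13)/2 × 2 = 37.17
  Sum = 235.185 mg/L·hr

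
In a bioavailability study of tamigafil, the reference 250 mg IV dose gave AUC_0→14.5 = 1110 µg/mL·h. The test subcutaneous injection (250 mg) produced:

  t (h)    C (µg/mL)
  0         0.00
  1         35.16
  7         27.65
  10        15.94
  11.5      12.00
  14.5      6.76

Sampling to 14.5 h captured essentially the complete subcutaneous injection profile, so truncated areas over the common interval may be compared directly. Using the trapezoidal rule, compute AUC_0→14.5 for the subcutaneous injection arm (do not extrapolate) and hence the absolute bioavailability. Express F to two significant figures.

Trapezoidal AUC_0→14.5 (subcutaneous injection):
  [0→1]: (0.00+35.16)/2 × 1 = 17.58
  [1→7]: (35.16+27.65)/2 × 6 = 188.43
  [7→10]: (27.65+15.94)/2 × 3 = 65.385
  [10→11.5]: (15.94+12.00)/2 × 1.5 = 20.955
  [11.5→14.5]: (12.00+6.76)/2 × 3 = 28.14
  Sum = 320.49 µg/mL·h
F = (AUC_ev/D_ev)/(AUC_iv/D_iv) = (320.49/250)/(1110/250) = 1.28196/4.44 = 0.2887

F = 0.29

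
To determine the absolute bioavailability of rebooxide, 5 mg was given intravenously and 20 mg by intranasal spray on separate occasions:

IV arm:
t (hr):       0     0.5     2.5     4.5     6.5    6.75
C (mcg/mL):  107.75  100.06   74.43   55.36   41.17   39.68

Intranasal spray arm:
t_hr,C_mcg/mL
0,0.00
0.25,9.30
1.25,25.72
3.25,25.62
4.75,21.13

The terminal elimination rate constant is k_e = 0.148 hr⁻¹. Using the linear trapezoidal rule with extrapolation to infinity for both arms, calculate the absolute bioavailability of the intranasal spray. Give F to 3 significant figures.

Trapezoidal AUC_0→6.75 (IV):
  [0→0.5]: (107.75+100.06)/2 × 0.5 = 51.9525
  [0.5→2.5]: (100.06+74.43)/2 × 2 = 174.49
  [2.5→4.5]: (74.43+55.36)/2 × 2 = 129.79
  [4.5→6.5]: (55.36+41.17)/2 × 2 = 96.53
  [6.5→6.75]: (41.17+39.68)/2 × 0.25 = 10.10625
  Sum = 462.86875 mcg/mL·hr
IV tail: 39.68/0.148 = 268.108; AUC_iv,0→∞ = 462.86875 + 268.108 = 730.97675 mcg/mL·hr
Trapezoidal AUC_0→4.75 (intranasal spray):
  [0→0.25]: (0.00+9.30)/2 × 0.25 = 1.1625
  [0.25→1.25]: (9.30+25.72)/2 × 1 = 17.51
  [1.25→3.25]: (25.72+25.62)/2 × 2 = 51.34
  [3.25→4.75]: (25.62+21.13)/2 × 1.5 = 35.0625
  Sum = 105.075 mcg/mL·hr
intranasal spray tail: 21.13/0.148 = 142.770; AUC_ev,0→∞ = 105.075 + 142.770 = 247.845 mcg/mL·hr
F = (AUC_ev/D_ev)/(AUC_iv/D_iv) = (247.845/20)/(730.97675/5) = 12.39225/146.19535 = 0.0848

F = 0.0848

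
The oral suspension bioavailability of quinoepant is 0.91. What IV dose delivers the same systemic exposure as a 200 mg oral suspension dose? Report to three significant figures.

Systemic exposure from an extravascular dose = F × D_ev, so the equivalent IV dose is F × D_ev.
D_iv = F × D_ev = 0.91 × 200 = 182 mg

D_iv = 182 mg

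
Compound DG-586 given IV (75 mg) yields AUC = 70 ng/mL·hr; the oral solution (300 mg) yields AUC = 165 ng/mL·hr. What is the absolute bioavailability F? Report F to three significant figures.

F = (AUC_ev / D_ev) / (AUC_iv / D_iv)
  = (165/300) / (70/75)
  = 0.55 / 0.933333 = 0.5893

F = 0.589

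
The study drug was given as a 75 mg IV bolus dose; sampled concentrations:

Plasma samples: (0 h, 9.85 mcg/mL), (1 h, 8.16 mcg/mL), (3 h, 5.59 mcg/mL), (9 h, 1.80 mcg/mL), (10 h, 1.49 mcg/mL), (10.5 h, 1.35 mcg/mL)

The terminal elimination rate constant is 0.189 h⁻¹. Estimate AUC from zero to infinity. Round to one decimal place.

AUC = 54.4 mcg/mL·h

Trapezoidal AUC_0→10.5:
  [0→1]: (9.85+8.16)/2 × 1 = 9.005
  [1→3]: (8.16+5.59)/2 × 2 = 13.75
  [3→9]: (5.59+1.80)/2 × 6 = 22.17
  [9→10]: (1.80+1.49)/2 × 1 = 1.645
  [10→10.5]: (1.49+1.35)/2 × 0.5 = 0.71
  Sum = 47.28 mcg/mL·h
Extrapolated tail: C_last / k_e = 1.35 / 0.189 = 7.143
AUC_0→∞ = 47.28 + 7.143 = 54.423 mcg/mL·h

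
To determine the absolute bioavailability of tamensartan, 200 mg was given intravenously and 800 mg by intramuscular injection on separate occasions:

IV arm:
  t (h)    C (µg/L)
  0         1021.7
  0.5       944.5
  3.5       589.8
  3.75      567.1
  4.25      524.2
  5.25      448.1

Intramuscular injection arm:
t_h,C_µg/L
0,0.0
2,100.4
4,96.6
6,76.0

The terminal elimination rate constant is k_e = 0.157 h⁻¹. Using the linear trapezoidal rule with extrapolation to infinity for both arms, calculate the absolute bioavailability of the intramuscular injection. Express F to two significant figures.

F = 0.036

Trapezoidal AUC_0→5.25 (IV):
  [0→0.5]: (1021.7+944.5)/2 × 0.5 = 491.55
  [0.5→3.5]: (944.5+589.8)/2 × 3 = 2301.45
  [3.5→3.75]: (589.8+567.1)/2 × 0.25 = 144.6125
  [3.75→4.25]: (567.1+524.2)/2 × 0.5 = 272.825
  [4.25→5.25]: (524.2+448.1)/2 × 1 = 486.15
  Sum = 3696.5875 µg/L·h
IV tail: 448.1/0.157 = 2854.140; AUC_iv,0→∞ = 3696.5875 + 2854.140 = 6550.7275 µg/L·h
Trapezoidal AUC_0→6 (intramuscular injection):
  [0→2]: (0.0+100.4)/2 × 2 = 100.4
  [2→4]: (100.4+96.6)/2 × 2 = 197.0
  [4→6]: (96.6+76.0)/2 × 2 = 172.6
  Sum = 470.0 µg/L·h
intramuscular injection tail: 76.0/0.157 = 484.076; AUC_ev,0→∞ = 470.0 + 484.076 = 954.076 µg/L·h
F = (AUC_ev/D_ev)/(AUC_iv/D_iv) = (954.076/800)/(6550.7275/200) = 1.192595/32.7536 = 0.0364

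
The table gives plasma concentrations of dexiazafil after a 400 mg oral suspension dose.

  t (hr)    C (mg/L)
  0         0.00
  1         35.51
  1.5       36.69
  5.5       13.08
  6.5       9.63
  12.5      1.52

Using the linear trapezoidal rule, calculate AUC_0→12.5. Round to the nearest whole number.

AUC = 180 mg/L·hr

Trapezoidal AUC_0→12.5:
  [0→1]: (0.00+35.51)/2 × 1 = 17.755
  [1→1.5]: (35.51+36.69)/2 × 0.5 = 18.05
  [1.5→5.5]: (36.69+13.08)/2 × 4 = 99.54
  [5.5→6.5]: (13.08+9.63)/2 × 1 = 11.355
  [6.5→12.5]: (9.63+1.52)/2 × 6 = 33.45
  Sum = 180.15 mg/L·hr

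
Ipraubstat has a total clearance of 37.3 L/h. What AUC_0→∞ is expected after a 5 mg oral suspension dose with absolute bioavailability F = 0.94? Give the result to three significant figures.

AUC_0→∞ = F × Dose / CL
        = 0.94 × 5 / 37.3 = 0.126005 mg/L·h

AUC = 0.126 mg/L·h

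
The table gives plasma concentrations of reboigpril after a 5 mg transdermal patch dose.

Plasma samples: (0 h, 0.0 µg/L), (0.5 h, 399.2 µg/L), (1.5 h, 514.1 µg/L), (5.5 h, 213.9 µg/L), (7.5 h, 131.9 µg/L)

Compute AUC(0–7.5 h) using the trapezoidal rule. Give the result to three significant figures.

AUC = 2360 µg/L·h

Trapezoidal AUC_0→7.5:
  [0→0.5]: (0.0+399.2)/2 × 0.5 = 99.8
  [0.5→1.5]: (399.2+514.1)/2 × 1 = 456.65
  [1.5→5.5]: (514.1+213.9)/2 × 4 = 1456.0
  [5.5→7.5]: (213.9+131.9)/2 × 2 = 345.8
  Sum = 2358.25 µg/L·h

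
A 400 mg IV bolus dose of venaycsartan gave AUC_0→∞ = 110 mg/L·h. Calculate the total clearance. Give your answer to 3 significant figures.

CL = 3.64 L/h

CL = Dose_iv / AUC_0→∞
   = 400 / 110 = 3.63636 L/h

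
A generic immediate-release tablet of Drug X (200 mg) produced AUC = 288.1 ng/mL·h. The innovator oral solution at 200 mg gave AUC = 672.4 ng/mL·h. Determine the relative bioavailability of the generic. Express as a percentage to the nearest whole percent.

F_rel = (AUC_test/D_test) / (AUC_ref/D_ref)
      = (288.1/200) / (672.4/200)
      = 1.4405 / 3.362 = 0.4285 = 42.85%

F_rel = 43%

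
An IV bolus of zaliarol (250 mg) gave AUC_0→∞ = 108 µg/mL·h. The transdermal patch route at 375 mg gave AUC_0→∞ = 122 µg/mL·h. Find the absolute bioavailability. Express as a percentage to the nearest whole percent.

F = (AUC_ev / D_ev) / (AUC_iv / D_iv)
  = (122/375) / (108/250)
  = 0.325333 / 0.432 = 0.7531
  = 75.31%

F = 75%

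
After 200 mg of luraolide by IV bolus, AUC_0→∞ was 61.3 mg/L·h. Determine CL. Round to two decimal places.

CL = Dose_iv / AUC_0→∞
   = 200 / 61.3 = 3.26264 L/h

CL = 3.26 L/h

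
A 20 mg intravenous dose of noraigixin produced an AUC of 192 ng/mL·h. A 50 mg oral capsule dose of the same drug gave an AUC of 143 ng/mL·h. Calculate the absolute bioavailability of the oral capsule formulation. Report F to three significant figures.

F = (AUC_ev / D_ev) / (AUC_iv / D_iv)
  = (143/50) / (192/20)
  = 2.86 / 9.6 = 0.2979

F = 0.298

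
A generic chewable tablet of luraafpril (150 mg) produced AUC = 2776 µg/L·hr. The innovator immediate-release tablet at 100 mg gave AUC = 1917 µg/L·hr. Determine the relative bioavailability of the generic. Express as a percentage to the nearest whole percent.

F_rel = (AUC_test/D_test) / (AUC_ref/D_ref)
      = (2776/150) / (1917/100)
      = 18.5067 / 19.17 = 0.9654 = 96.54%

F_rel = 97%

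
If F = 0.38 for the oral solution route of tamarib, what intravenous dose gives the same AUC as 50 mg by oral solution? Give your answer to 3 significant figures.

D_iv = 19.0 mg

Systemic exposure from an extravascular dose = F × D_ev, so the equivalent IV dose is F × D_ev.
D_iv = F × D_ev = 0.38 × 50 = 19 mg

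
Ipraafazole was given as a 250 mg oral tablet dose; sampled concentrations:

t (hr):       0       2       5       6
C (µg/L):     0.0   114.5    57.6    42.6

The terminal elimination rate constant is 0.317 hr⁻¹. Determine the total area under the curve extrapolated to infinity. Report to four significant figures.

Trapezoidal AUC_0→6:
  [0→2]: (0.0+114.5)/2 × 2 = 114.5
  [2→5]: (114.5+57.6)/2 × 3 = 258.15
  [5→6]: (57.6+42.6)/2 × 1 = 50.1
  Sum = 422.75 µg/L·hr
Extrapolated tail: C_last / k_e = 42.6 / 0.317 = 134.385
AUC_0→∞ = 422.75 + 134.385 = 557.135 µg/L·hr

AUC = 557.1 µg/L·hr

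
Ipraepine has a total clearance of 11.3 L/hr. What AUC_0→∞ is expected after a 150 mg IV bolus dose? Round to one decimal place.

AUC = 13.3 mg/L·hr

AUC_0→∞ = Dose_iv / CL
        = 150 / 11.3 = 13.2743 mg/L·hr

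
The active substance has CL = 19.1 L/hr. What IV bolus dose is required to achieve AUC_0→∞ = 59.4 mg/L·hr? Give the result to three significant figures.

Dose = 1130 mg

Dose_iv = CL × AUC_0→∞
     = 19.1 × 59.4 = 1134.54 mg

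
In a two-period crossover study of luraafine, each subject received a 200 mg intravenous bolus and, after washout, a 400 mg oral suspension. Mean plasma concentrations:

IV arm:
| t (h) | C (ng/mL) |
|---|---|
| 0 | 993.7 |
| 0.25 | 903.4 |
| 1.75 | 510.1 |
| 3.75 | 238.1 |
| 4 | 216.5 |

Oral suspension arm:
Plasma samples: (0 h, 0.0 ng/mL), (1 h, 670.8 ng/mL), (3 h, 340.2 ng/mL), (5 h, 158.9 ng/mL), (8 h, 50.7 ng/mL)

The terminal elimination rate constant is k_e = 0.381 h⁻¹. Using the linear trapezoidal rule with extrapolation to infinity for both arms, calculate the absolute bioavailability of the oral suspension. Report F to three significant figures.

Trapezoidal AUC_0→4 (IV):
  [0→0.25]: (993.7+903.4)/2 × 0.25 = 237.1375
  [0.25→1.75]: (903.4+510.1)/2 × 1.5 = 1060.125
  [1.75→3.75]: (510.1+238.1)/2 × 2 = 748.2
  [3.75→4]: (238.1+216.5)/2 × 0.25 = 56.825
  Sum = 2102.2875 ng/mL·h
IV tail: 216.5/0.381 = 568.241; AUC_iv,0→∞ = 2102.2875 + 568.241 = 2670.5285 ng/mL·h
Trapezoidal AUC_0→8 (oral suspension):
  [0→1]: (0.0+670.8)/2 × 1 = 335.4
  [1→3]: (670.8+340.2)/2 × 2 = 1011.0
  [3→5]: (340.2+158.9)/2 × 2 = 499.1
  [5→8]: (158.9+50.7)/2 × 3 = 314.4
  Sum = 2159.9 ng/mL·h
oral suspension tail: 50.7/0.381 = 133.071; AUC_ev,0→∞ = 2159.9 + 133.071 = 2292.971 ng/mL·h
F = (AUC_ev/D_ev)/(AUC_iv/D_iv) = (2292.971/400)/(2670.5285/200) = 5.7324275/13.3526 = 0.4293

F = 0.429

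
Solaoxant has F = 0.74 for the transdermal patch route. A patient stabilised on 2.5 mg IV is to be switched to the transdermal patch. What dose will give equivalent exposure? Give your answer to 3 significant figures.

D_transdermal = 3.38 mg

For equal systemic exposure: F × D_ev = D_iv
D_ev = D_iv / F = 2.5 / 0.74 = 3.37838 mg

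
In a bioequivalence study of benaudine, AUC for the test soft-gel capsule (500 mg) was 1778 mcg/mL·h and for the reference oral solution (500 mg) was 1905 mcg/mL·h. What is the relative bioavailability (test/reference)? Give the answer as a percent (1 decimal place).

F_rel = 93.3%

F_rel = (AUC_test/D_test) / (AUC_ref/D_ref)
      = (1778/500) / (1905/500)
      = 3.556 / 3.81 = 0.9333 = 93.33%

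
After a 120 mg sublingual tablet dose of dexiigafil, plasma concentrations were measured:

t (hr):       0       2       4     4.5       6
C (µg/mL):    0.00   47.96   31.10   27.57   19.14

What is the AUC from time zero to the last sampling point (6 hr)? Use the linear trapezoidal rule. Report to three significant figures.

AUC = 177 µg/mL·hr

Trapezoidal AUC_0→6:
  [0→2]: (0.00+47.96)/2 × 2 = 47.96
  [2→4]: (47.96+31.10)/2 × 2 = 79.06
  [4→4.5]: (31.10+27.57)/2 × 0.5 = 14.6675
  [4.5→6]: (27.57+19.14)/2 × 1.5 = 35.0325
  Sum = 176.72 µg/mL·hr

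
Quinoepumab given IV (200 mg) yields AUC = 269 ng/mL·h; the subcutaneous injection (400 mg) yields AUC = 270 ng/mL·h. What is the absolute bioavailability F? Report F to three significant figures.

F = (AUC_ev / D_ev) / (AUC_iv / D_iv)
  = (270/400) / (269/200)
  = 0.675 / 1.345 = 0.5019

F = 0.502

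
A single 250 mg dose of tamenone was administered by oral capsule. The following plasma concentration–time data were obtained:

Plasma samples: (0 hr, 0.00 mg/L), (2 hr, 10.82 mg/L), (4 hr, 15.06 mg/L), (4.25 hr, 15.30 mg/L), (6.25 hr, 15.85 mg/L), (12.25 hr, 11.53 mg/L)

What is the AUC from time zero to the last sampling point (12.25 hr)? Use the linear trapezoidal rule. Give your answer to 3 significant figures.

Trapezoidal AUC_0→12.25:
  [0→2]: (0.00+10.82)/2 × 2 = 10.82
  [2→4]: (10.82+15.06)/2 × 2 = 25.88
  [4→4.25]: (15.06+15.30)/2 × 0.25 = 3.795
  [4.25→6.25]: (15.30+15.85)/2 × 2 = 31.15
  [6.25→12.25]: (15.85+11.53)/2 × 6 = 82.14
  Sum = 153.785 mg/L·hr

AUC = 154 mg/L·hr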